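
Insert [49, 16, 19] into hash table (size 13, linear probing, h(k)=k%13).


Insertions: 49->slot 10; 16->slot 3; 19->slot 6
Table: [None, None, None, 16, None, None, 19, None, None, None, 49, None, None]


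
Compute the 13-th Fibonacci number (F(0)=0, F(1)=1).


F(n)=F(n-1)+F(n-2)
...F(11)=89, F(12)=144, F(13)=233


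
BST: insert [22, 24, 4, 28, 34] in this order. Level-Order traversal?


Root = 22; build tree by BST insertion.
Level-Order traversal: [22, 4, 24, 28, 34]


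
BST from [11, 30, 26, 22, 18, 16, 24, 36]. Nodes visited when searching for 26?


BST root = 11
Search for 26: compare at each node
Path: [11, 30, 26]


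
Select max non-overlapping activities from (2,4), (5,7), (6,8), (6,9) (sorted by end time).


Greedy: pick earliest-ending, then skip overlaps.
Selected (2 activities): [(2, 4), (5, 7)]


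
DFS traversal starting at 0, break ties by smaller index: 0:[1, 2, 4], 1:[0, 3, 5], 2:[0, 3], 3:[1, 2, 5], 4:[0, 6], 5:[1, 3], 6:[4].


DFS stack-based: start with [0]
Visit order: [0, 1, 3, 2, 5, 4, 6]


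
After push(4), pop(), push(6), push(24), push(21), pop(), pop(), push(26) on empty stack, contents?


push(4) -> [4]
pop() returns 4 -> []
push(6) -> [6]
push(24) -> [6, 24]
push(21) -> [6, 24, 21]
pop() returns 21 -> [6, 24]
pop() returns 24 -> [6]
push(26) -> [6, 26]
Final stack (bottom to top): [6, 26]


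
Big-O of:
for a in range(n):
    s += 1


Per nesting level: O(n) = O(n)
Complexity: O(n)


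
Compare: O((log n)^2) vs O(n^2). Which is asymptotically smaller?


polylogarithmic grows slower than quadratic
O((log n)^2) is asymptotically smaller; O(n^2) grows faster


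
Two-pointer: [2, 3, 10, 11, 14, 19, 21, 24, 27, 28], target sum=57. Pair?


Two pointers: lo=0, hi=9
No pair sums to 57


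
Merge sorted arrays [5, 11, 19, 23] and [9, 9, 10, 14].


Compare heads, take smaller each step.
Merged: [5, 9, 9, 10, 11, 14, 19, 23]


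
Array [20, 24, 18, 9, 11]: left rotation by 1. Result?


Left rotate by 1: [24, 18, 9, 11, 20]


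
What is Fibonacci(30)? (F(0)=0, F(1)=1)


F(n)=F(n-1)+F(n-2)
...F(28)=317811, F(29)=514229, F(30)=832040


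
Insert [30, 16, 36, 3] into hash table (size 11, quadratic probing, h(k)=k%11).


Insertions: 30->slot 8; 16->slot 5; 36->slot 3; 3->slot 4
Table: [None, None, None, 36, 3, 16, None, None, 30, None, None]


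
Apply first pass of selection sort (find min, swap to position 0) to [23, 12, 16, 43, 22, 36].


After one pass: [12, 23, 16, 43, 22, 36]


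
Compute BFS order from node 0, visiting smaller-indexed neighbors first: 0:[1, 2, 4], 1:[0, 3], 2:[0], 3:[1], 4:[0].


BFS queue: start with [0]
Visit order: [0, 1, 2, 4, 3]


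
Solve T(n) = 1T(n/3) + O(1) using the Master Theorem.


a=1, b=3, c=0. log_3(1)=0 = c=0. Case 2: O(n^c log n) = O(log n)
Complexity: O(log n)


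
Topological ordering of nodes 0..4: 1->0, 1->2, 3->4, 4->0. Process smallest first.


Kahn's algorithm, process smallest node first
Order: [1, 2, 3, 4, 0]


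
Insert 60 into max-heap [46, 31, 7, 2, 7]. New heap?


Append 60: [46, 31, 7, 2, 7, 60]
Bubble up: swap idx 5(60) with idx 2(7); swap idx 2(60) with idx 0(46)
Result: [60, 31, 46, 2, 7, 7]


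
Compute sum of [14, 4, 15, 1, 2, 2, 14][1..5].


Prefix sums: [0, 14, 18, 33, 34, 36, 38, 52]
Sum[1..5] = prefix[6] - prefix[1] = 38 - 14 = 24


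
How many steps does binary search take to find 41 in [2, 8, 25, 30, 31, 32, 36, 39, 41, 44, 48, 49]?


Search for 41:
[0,11] mid=5 arr[5]=32
[6,11] mid=8 arr[8]=41
Total: 2 comparisons


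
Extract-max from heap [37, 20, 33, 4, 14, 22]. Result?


Max = 37
Replace root with last, heapify down
Resulting heap: [33, 20, 22, 4, 14]


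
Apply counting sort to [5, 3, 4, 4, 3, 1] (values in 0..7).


Count array: [0, 1, 0, 2, 2, 1, 0, 0]
Reconstruct: [1, 3, 3, 4, 4, 5]


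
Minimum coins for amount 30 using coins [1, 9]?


dp[0]=0; dp[i]=1+min(dp[i-c] for c in coins)
...dp[25]=9, dp[26]=10, dp[27]=3, dp[28]=4, dp[29]=5, dp[30]=6
Minimum coins for 30 = 6


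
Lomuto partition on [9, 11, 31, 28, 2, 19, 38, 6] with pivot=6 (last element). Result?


Elements <= 6 go left of pivot.
Result: [2, 6, 31, 28, 9, 19, 38, 11], pivot at index 1


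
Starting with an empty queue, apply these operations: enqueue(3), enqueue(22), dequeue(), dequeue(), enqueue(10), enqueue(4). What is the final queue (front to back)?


enqueue(3) -> [3]
enqueue(22) -> [3, 22]
dequeue() returns 3 -> [22]
dequeue() returns 22 -> []
enqueue(10) -> [10]
enqueue(4) -> [10, 4]
Final queue (front to back): [10, 4]


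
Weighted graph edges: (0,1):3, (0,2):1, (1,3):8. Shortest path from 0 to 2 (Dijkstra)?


Dijkstra from 0:
Distances: {0: 0, 1: 3, 2: 1, 3: 11}
Shortest distance to 2 = 1, path = [0, 2]


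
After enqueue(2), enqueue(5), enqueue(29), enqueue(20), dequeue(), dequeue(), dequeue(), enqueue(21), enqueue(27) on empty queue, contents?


enqueue(2) -> [2]
enqueue(5) -> [2, 5]
enqueue(29) -> [2, 5, 29]
enqueue(20) -> [2, 5, 29, 20]
dequeue() returns 2 -> [5, 29, 20]
dequeue() returns 5 -> [29, 20]
dequeue() returns 29 -> [20]
enqueue(21) -> [20, 21]
enqueue(27) -> [20, 21, 27]
Final queue (front to back): [20, 21, 27]


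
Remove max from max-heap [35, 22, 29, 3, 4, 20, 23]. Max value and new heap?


Max = 35
Replace root with last, heapify down
Resulting heap: [29, 22, 23, 3, 4, 20]


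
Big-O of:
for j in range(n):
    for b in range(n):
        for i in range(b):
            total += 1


Per nesting level: O(n) * O(n) * O(n) [triangular over b] = O(n^3)
Complexity: O(n^3)


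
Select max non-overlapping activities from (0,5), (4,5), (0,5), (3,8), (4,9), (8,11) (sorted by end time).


Greedy: pick earliest-ending, then skip overlaps.
Selected (2 activities): [(0, 5), (8, 11)]


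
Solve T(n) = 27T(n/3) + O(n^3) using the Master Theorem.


a=27, b=3, c=3. log_3(27)=3 = c=3. Case 2: O(n^c log n) = O(n^3 log n)
Complexity: O(n^3 log n)


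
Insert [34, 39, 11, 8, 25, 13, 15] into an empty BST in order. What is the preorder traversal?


Root = 34; build tree by BST insertion.
Preorder traversal: [34, 11, 8, 25, 13, 15, 39]


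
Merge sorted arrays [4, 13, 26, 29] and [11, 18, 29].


Compare heads, take smaller each step.
Merged: [4, 11, 13, 18, 26, 29, 29]


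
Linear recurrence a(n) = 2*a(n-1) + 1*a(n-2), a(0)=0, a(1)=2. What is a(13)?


Build bottom-up:
...a(11)=11482, a(12)=27720, a(13)=2*27720+1*11482=66922


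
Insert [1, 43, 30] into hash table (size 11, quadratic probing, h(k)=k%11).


Insertions: 1->slot 1; 43->slot 10; 30->slot 8
Table: [None, 1, None, None, None, None, None, None, 30, None, 43]


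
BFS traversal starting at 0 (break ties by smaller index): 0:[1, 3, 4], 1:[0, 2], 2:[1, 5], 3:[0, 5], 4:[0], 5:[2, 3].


BFS queue: start with [0]
Visit order: [0, 1, 3, 4, 2, 5]


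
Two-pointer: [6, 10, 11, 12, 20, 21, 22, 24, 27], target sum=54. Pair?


Two pointers: lo=0, hi=8
No pair sums to 54


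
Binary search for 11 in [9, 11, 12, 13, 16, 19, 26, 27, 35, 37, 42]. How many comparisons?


Search for 11:
[0,10] mid=5 arr[5]=19
[0,4] mid=2 arr[2]=12
[0,1] mid=0 arr[0]=9
[1,1] mid=1 arr[1]=11
Total: 4 comparisons


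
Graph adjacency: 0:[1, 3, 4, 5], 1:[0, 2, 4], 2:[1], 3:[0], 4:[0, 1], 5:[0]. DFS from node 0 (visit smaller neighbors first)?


DFS stack-based: start with [0]
Visit order: [0, 1, 2, 4, 3, 5]


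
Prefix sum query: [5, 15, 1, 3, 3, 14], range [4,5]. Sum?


Prefix sums: [0, 5, 20, 21, 24, 27, 41]
Sum[4..5] = prefix[6] - prefix[4] = 41 - 24 = 17


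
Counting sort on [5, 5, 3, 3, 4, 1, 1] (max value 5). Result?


Count array: [0, 2, 0, 2, 1, 2]
Reconstruct: [1, 1, 3, 3, 4, 5, 5]


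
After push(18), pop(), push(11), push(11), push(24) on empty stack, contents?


push(18) -> [18]
pop() returns 18 -> []
push(11) -> [11]
push(11) -> [11, 11]
push(24) -> [11, 11, 24]
Final stack (bottom to top): [11, 11, 24]


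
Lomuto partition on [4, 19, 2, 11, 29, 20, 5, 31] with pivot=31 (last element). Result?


Elements <= 31 go left of pivot.
Result: [4, 19, 2, 11, 29, 20, 5, 31], pivot at index 7


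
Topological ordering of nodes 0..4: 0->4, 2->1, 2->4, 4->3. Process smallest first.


Kahn's algorithm, process smallest node first
Order: [0, 2, 1, 4, 3]


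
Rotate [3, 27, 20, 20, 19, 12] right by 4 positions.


Right rotate by 4: [20, 20, 19, 12, 3, 27]


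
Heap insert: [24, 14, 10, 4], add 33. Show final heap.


Append 33: [24, 14, 10, 4, 33]
Bubble up: swap idx 4(33) with idx 1(14); swap idx 1(33) with idx 0(24)
Result: [33, 24, 10, 4, 14]


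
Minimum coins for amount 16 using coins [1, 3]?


dp[0]=0; dp[i]=1+min(dp[i-c] for c in coins)
...dp[11]=5, dp[12]=4, dp[13]=5, dp[14]=6, dp[15]=5, dp[16]=6
Minimum coins for 16 = 6


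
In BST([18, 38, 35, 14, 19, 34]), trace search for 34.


BST root = 18
Search for 34: compare at each node
Path: [18, 38, 35, 19, 34]


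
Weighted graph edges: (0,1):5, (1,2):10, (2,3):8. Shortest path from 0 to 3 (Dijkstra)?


Dijkstra from 0:
Distances: {0: 0, 1: 5, 2: 15, 3: 23}
Shortest distance to 3 = 23, path = [0, 1, 2, 3]


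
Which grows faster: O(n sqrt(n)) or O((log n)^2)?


polylogarithmic grows slower than n^1.5
O((log n)^2) is asymptotically smaller; O(n sqrt(n)) grows faster


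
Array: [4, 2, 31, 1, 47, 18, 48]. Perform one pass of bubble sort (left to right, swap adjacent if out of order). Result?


After one pass: [2, 4, 1, 31, 18, 47, 48]


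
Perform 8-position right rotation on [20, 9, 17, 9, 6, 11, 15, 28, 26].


Right rotate by 8: [9, 17, 9, 6, 11, 15, 28, 26, 20]


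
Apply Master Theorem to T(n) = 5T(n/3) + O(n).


a=5, b=3, c=1. log_3(5)=1.465 > c=1. Case 1: O(n^log_b(a)) = O(n^1.465)
Complexity: O(n^1.465)


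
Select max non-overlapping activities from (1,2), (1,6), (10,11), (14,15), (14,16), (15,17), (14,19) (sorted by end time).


Greedy: pick earliest-ending, then skip overlaps.
Selected (4 activities): [(1, 2), (10, 11), (14, 15), (15, 17)]


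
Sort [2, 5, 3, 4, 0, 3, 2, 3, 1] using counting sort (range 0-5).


Count array: [1, 1, 2, 3, 1, 1]
Reconstruct: [0, 1, 2, 2, 3, 3, 3, 4, 5]


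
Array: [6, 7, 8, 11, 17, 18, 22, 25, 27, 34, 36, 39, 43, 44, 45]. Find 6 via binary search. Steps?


Search for 6:
[0,14] mid=7 arr[7]=25
[0,6] mid=3 arr[3]=11
[0,2] mid=1 arr[1]=7
[0,0] mid=0 arr[0]=6
Total: 4 comparisons


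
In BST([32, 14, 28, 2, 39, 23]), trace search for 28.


BST root = 32
Search for 28: compare at each node
Path: [32, 14, 28]


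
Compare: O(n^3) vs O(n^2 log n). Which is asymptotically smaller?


n^2 log n grows slower than cubic
O(n^2 log n) is asymptotically smaller; O(n^3) grows faster


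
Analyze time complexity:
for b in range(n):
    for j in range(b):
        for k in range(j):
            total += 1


Per nesting level: O(n) * O(n) [triangular over b] * O(n) [triangular over j] = O(n^3)
Complexity: O(n^3)


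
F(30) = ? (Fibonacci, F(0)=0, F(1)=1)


F(n)=F(n-1)+F(n-2)
...F(28)=317811, F(29)=514229, F(30)=832040


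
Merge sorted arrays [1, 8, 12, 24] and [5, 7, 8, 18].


Compare heads, take smaller each step.
Merged: [1, 5, 7, 8, 8, 12, 18, 24]


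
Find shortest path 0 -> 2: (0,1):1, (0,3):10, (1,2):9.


Dijkstra from 0:
Distances: {0: 0, 1: 1, 2: 10, 3: 10}
Shortest distance to 2 = 10, path = [0, 1, 2]


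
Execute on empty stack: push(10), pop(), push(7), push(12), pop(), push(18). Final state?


push(10) -> [10]
pop() returns 10 -> []
push(7) -> [7]
push(12) -> [7, 12]
pop() returns 12 -> [7]
push(18) -> [7, 18]
Final stack (bottom to top): [7, 18]


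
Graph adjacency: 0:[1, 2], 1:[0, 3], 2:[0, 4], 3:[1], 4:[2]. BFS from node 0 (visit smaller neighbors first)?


BFS queue: start with [0]
Visit order: [0, 1, 2, 3, 4]


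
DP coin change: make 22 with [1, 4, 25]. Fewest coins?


dp[0]=0; dp[i]=1+min(dp[i-c] for c in coins)
...dp[17]=5, dp[18]=6, dp[19]=7, dp[20]=5, dp[21]=6, dp[22]=7
Minimum coins for 22 = 7


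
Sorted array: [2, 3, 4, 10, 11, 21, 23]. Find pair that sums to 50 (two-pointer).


Two pointers: lo=0, hi=6
No pair sums to 50


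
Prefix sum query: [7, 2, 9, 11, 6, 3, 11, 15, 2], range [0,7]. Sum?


Prefix sums: [0, 7, 9, 18, 29, 35, 38, 49, 64, 66]
Sum[0..7] = prefix[8] - prefix[0] = 64 - 0 = 64


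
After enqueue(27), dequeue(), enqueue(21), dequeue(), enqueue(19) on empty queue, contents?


enqueue(27) -> [27]
dequeue() returns 27 -> []
enqueue(21) -> [21]
dequeue() returns 21 -> []
enqueue(19) -> [19]
Final queue (front to back): [19]


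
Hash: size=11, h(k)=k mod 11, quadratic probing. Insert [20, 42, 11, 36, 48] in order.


Insertions: 20->slot 9; 42->slot 10; 11->slot 0; 36->slot 3; 48->slot 4
Table: [11, None, None, 36, 48, None, None, None, None, 20, 42]


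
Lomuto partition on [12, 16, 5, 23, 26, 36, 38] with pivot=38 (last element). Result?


Elements <= 38 go left of pivot.
Result: [12, 16, 5, 23, 26, 36, 38], pivot at index 6


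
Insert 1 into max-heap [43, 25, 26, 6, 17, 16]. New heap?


Append 1: [43, 25, 26, 6, 17, 16, 1]
Bubble up: no swaps needed
Result: [43, 25, 26, 6, 17, 16, 1]


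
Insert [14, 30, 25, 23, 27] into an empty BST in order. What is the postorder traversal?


Root = 14; build tree by BST insertion.
Postorder traversal: [23, 27, 25, 30, 14]


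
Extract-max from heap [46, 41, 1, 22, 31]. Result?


Max = 46
Replace root with last, heapify down
Resulting heap: [41, 31, 1, 22]


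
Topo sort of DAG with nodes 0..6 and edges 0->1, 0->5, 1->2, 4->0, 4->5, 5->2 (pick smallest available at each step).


Kahn's algorithm, process smallest node first
Order: [3, 4, 0, 1, 5, 2, 6]


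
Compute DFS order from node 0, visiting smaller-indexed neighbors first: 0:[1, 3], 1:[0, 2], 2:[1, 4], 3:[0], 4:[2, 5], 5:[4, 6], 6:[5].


DFS stack-based: start with [0]
Visit order: [0, 1, 2, 4, 5, 6, 3]


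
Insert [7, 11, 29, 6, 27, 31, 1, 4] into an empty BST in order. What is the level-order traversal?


Root = 7; build tree by BST insertion.
Level-Order traversal: [7, 6, 11, 1, 29, 4, 27, 31]


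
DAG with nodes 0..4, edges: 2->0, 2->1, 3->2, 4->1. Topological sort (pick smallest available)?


Kahn's algorithm, process smallest node first
Order: [3, 2, 0, 4, 1]


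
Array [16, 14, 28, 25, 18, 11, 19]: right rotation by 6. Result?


Right rotate by 6: [14, 28, 25, 18, 11, 19, 16]


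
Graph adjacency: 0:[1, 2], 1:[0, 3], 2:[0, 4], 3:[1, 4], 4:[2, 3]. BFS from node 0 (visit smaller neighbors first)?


BFS queue: start with [0]
Visit order: [0, 1, 2, 3, 4]


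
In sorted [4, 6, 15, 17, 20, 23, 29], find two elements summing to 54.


Two pointers: lo=0, hi=6
No pair sums to 54


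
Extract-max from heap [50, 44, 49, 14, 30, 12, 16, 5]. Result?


Max = 50
Replace root with last, heapify down
Resulting heap: [49, 44, 16, 14, 30, 12, 5]


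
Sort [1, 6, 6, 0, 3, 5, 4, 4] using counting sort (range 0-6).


Count array: [1, 1, 0, 1, 2, 1, 2]
Reconstruct: [0, 1, 3, 4, 4, 5, 6, 6]


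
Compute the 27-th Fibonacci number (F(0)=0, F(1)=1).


F(n)=F(n-1)+F(n-2)
...F(25)=75025, F(26)=121393, F(27)=196418


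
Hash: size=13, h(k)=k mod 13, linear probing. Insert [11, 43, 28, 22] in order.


Insertions: 11->slot 11; 43->slot 4; 28->slot 2; 22->slot 9
Table: [None, None, 28, None, 43, None, None, None, None, 22, None, 11, None]


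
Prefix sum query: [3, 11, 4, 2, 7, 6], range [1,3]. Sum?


Prefix sums: [0, 3, 14, 18, 20, 27, 33]
Sum[1..3] = prefix[4] - prefix[1] = 20 - 3 = 17


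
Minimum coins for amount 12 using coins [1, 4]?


dp[0]=0; dp[i]=1+min(dp[i-c] for c in coins)
...dp[7]=4, dp[8]=2, dp[9]=3, dp[10]=4, dp[11]=5, dp[12]=3
Minimum coins for 12 = 3


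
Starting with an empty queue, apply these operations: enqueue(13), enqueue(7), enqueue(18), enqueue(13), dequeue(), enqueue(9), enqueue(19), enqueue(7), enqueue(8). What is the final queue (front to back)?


enqueue(13) -> [13]
enqueue(7) -> [13, 7]
enqueue(18) -> [13, 7, 18]
enqueue(13) -> [13, 7, 18, 13]
dequeue() returns 13 -> [7, 18, 13]
enqueue(9) -> [7, 18, 13, 9]
enqueue(19) -> [7, 18, 13, 9, 19]
enqueue(7) -> [7, 18, 13, 9, 19, 7]
enqueue(8) -> [7, 18, 13, 9, 19, 7, 8]
Final queue (front to back): [7, 18, 13, 9, 19, 7, 8]


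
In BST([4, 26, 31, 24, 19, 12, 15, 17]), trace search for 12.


BST root = 4
Search for 12: compare at each node
Path: [4, 26, 24, 19, 12]


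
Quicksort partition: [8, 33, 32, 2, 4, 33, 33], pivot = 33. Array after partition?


Elements <= 33 go left of pivot.
Result: [8, 33, 32, 2, 4, 33, 33], pivot at index 6


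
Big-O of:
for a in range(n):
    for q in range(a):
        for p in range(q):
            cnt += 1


Per nesting level: O(n) * O(n) [triangular over a] * O(n) [triangular over q] = O(n^3)
Complexity: O(n^3)


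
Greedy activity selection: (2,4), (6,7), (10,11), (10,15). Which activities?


Greedy: pick earliest-ending, then skip overlaps.
Selected (3 activities): [(2, 4), (6, 7), (10, 11)]


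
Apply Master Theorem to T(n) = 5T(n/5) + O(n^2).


a=5, b=5, c=2. log_5(5)=1 < c=2. Case 3: O(n^c) = O(n^2)
Complexity: O(n^2)


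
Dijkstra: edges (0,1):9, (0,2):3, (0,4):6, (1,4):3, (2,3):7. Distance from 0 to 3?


Dijkstra from 0:
Distances: {0: 0, 1: 9, 2: 3, 3: 10, 4: 6}
Shortest distance to 3 = 10, path = [0, 2, 3]


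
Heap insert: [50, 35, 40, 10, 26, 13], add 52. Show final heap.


Append 52: [50, 35, 40, 10, 26, 13, 52]
Bubble up: swap idx 6(52) with idx 2(40); swap idx 2(52) with idx 0(50)
Result: [52, 35, 50, 10, 26, 13, 40]


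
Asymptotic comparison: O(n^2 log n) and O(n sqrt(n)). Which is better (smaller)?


n^1.5 grows slower than n^2 log n
O(n sqrt(n)) is asymptotically smaller; O(n^2 log n) grows faster


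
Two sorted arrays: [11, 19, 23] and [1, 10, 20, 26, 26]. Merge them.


Compare heads, take smaller each step.
Merged: [1, 10, 11, 19, 20, 23, 26, 26]


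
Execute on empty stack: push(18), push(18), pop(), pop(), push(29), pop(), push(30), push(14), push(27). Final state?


push(18) -> [18]
push(18) -> [18, 18]
pop() returns 18 -> [18]
pop() returns 18 -> []
push(29) -> [29]
pop() returns 29 -> []
push(30) -> [30]
push(14) -> [30, 14]
push(27) -> [30, 14, 27]
Final stack (bottom to top): [30, 14, 27]


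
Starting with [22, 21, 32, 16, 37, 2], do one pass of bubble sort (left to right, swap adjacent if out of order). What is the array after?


After one pass: [21, 22, 16, 32, 2, 37]


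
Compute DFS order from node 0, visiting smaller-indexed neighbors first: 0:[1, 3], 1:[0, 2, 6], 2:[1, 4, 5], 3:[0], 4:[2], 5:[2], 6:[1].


DFS stack-based: start with [0]
Visit order: [0, 1, 2, 4, 5, 6, 3]


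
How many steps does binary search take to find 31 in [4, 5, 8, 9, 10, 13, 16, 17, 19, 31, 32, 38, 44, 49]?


Search for 31:
[0,13] mid=6 arr[6]=16
[7,13] mid=10 arr[10]=32
[7,9] mid=8 arr[8]=19
[9,9] mid=9 arr[9]=31
Total: 4 comparisons


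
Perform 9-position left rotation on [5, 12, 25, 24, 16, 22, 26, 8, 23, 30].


Left rotate by 9: [30, 5, 12, 25, 24, 16, 22, 26, 8, 23]


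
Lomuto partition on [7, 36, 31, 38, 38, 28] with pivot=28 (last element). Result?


Elements <= 28 go left of pivot.
Result: [7, 28, 31, 38, 38, 36], pivot at index 1


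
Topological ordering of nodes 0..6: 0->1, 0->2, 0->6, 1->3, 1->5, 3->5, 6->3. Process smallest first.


Kahn's algorithm, process smallest node first
Order: [0, 1, 2, 4, 6, 3, 5]


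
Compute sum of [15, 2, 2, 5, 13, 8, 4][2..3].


Prefix sums: [0, 15, 17, 19, 24, 37, 45, 49]
Sum[2..3] = prefix[4] - prefix[2] = 24 - 17 = 7


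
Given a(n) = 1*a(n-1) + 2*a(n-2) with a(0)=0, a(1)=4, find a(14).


Build bottom-up:
...a(12)=5460, a(13)=10924, a(14)=1*10924+2*5460=21844


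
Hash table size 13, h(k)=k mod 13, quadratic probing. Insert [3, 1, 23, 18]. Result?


Insertions: 3->slot 3; 1->slot 1; 23->slot 10; 18->slot 5
Table: [None, 1, None, 3, None, 18, None, None, None, None, 23, None, None]


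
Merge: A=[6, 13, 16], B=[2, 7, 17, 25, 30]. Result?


Compare heads, take smaller each step.
Merged: [2, 6, 7, 13, 16, 17, 25, 30]


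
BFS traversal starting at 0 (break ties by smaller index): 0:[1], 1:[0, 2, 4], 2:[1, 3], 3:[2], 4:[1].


BFS queue: start with [0]
Visit order: [0, 1, 2, 4, 3]


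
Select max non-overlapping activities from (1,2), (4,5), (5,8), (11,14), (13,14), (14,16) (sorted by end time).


Greedy: pick earliest-ending, then skip overlaps.
Selected (5 activities): [(1, 2), (4, 5), (5, 8), (11, 14), (14, 16)]


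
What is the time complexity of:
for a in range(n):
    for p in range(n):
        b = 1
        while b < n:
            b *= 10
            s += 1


Per nesting level: O(n) * O(n) * O(log n) = O(n^2 log n)
Complexity: O(n^2 log n)


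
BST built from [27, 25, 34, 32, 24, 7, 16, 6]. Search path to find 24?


BST root = 27
Search for 24: compare at each node
Path: [27, 25, 24]


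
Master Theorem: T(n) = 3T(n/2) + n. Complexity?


a=3, b=2, c=1. log_2(3)=1.585 > c=1. Case 1: O(n^log_b(a)) = O(n^1.585)
Complexity: O(n^1.585)


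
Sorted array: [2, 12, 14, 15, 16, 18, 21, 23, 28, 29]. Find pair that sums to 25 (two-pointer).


Two pointers: lo=0, hi=9
Found pair: (2, 23) summing to 25


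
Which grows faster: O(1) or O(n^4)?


constant grows slower than quartic
O(1) is asymptotically smaller; O(n^4) grows faster


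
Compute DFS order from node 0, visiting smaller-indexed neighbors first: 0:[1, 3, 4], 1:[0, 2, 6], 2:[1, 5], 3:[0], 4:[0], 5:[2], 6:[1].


DFS stack-based: start with [0]
Visit order: [0, 1, 2, 5, 6, 3, 4]


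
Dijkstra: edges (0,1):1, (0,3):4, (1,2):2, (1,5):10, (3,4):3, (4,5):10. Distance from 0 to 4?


Dijkstra from 0:
Distances: {0: 0, 1: 1, 2: 3, 3: 4, 4: 7, 5: 11}
Shortest distance to 4 = 7, path = [0, 3, 4]


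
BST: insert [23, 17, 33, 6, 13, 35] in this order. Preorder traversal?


Root = 23; build tree by BST insertion.
Preorder traversal: [23, 17, 6, 13, 33, 35]


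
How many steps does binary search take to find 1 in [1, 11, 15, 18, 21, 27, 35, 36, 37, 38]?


Search for 1:
[0,9] mid=4 arr[4]=21
[0,3] mid=1 arr[1]=11
[0,0] mid=0 arr[0]=1
Total: 3 comparisons


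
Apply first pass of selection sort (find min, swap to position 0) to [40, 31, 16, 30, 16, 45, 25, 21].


After one pass: [16, 31, 40, 30, 16, 45, 25, 21]


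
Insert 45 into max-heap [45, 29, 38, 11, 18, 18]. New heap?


Append 45: [45, 29, 38, 11, 18, 18, 45]
Bubble up: swap idx 6(45) with idx 2(38)
Result: [45, 29, 45, 11, 18, 18, 38]


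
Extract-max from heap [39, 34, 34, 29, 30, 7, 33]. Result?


Max = 39
Replace root with last, heapify down
Resulting heap: [34, 33, 34, 29, 30, 7]


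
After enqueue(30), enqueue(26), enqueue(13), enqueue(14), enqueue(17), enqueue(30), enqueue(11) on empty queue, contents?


enqueue(30) -> [30]
enqueue(26) -> [30, 26]
enqueue(13) -> [30, 26, 13]
enqueue(14) -> [30, 26, 13, 14]
enqueue(17) -> [30, 26, 13, 14, 17]
enqueue(30) -> [30, 26, 13, 14, 17, 30]
enqueue(11) -> [30, 26, 13, 14, 17, 30, 11]
Final queue (front to back): [30, 26, 13, 14, 17, 30, 11]


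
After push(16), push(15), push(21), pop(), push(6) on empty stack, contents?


push(16) -> [16]
push(15) -> [16, 15]
push(21) -> [16, 15, 21]
pop() returns 21 -> [16, 15]
push(6) -> [16, 15, 6]
Final stack (bottom to top): [16, 15, 6]


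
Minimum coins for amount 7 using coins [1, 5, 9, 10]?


dp[0]=0; dp[i]=1+min(dp[i-c] for c in coins)
...dp[2]=2, dp[3]=3, dp[4]=4, dp[5]=1, dp[6]=2, dp[7]=3
Minimum coins for 7 = 3


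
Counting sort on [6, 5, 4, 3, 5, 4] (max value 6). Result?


Count array: [0, 0, 0, 1, 2, 2, 1]
Reconstruct: [3, 4, 4, 5, 5, 6]


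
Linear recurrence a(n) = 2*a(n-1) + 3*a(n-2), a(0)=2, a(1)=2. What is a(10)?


Build bottom-up:
...a(8)=6562, a(9)=19682, a(10)=2*19682+3*6562=59050


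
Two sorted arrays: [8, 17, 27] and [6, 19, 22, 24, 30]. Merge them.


Compare heads, take smaller each step.
Merged: [6, 8, 17, 19, 22, 24, 27, 30]


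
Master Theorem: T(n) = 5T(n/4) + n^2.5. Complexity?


a=5, b=4, c=2.5. log_4(5)=1.161 < c=2.5. Case 3: O(n^c) = O(n^2.500)
Complexity: O(n^2.500)


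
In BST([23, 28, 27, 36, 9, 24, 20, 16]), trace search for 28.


BST root = 23
Search for 28: compare at each node
Path: [23, 28]


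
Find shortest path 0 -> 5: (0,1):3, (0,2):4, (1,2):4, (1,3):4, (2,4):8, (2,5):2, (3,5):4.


Dijkstra from 0:
Distances: {0: 0, 1: 3, 2: 4, 3: 7, 4: 12, 5: 6}
Shortest distance to 5 = 6, path = [0, 2, 5]


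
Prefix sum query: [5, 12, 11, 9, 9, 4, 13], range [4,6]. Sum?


Prefix sums: [0, 5, 17, 28, 37, 46, 50, 63]
Sum[4..6] = prefix[7] - prefix[4] = 63 - 37 = 26


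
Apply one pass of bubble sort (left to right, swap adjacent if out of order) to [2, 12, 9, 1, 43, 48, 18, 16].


After one pass: [2, 9, 1, 12, 43, 18, 16, 48]


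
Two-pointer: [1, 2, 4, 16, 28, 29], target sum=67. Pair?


Two pointers: lo=0, hi=5
No pair sums to 67


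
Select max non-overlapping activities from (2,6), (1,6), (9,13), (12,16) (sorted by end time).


Greedy: pick earliest-ending, then skip overlaps.
Selected (2 activities): [(2, 6), (9, 13)]


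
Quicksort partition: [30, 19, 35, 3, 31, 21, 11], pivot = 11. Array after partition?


Elements <= 11 go left of pivot.
Result: [3, 11, 35, 30, 31, 21, 19], pivot at index 1


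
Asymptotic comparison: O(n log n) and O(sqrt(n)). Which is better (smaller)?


sublinear grows slower than linearithmic
O(sqrt(n)) is asymptotically smaller; O(n log n) grows faster


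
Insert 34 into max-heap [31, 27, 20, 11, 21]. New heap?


Append 34: [31, 27, 20, 11, 21, 34]
Bubble up: swap idx 5(34) with idx 2(20); swap idx 2(34) with idx 0(31)
Result: [34, 27, 31, 11, 21, 20]


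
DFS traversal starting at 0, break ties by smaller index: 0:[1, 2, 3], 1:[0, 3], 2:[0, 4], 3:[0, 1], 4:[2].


DFS stack-based: start with [0]
Visit order: [0, 1, 3, 2, 4]


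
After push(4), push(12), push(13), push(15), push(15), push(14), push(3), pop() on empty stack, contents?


push(4) -> [4]
push(12) -> [4, 12]
push(13) -> [4, 12, 13]
push(15) -> [4, 12, 13, 15]
push(15) -> [4, 12, 13, 15, 15]
push(14) -> [4, 12, 13, 15, 15, 14]
push(3) -> [4, 12, 13, 15, 15, 14, 3]
pop() returns 3 -> [4, 12, 13, 15, 15, 14]
Final stack (bottom to top): [4, 12, 13, 15, 15, 14]


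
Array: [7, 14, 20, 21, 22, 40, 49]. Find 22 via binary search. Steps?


Search for 22:
[0,6] mid=3 arr[3]=21
[4,6] mid=5 arr[5]=40
[4,4] mid=4 arr[4]=22
Total: 3 comparisons


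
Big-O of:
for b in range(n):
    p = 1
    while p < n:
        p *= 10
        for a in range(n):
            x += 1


Per nesting level: O(n) * O(log n) * O(n) = O(n^2 log n)
Complexity: O(n^2 log n)


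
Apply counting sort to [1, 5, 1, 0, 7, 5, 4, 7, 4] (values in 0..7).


Count array: [1, 2, 0, 0, 2, 2, 0, 2]
Reconstruct: [0, 1, 1, 4, 4, 5, 5, 7, 7]


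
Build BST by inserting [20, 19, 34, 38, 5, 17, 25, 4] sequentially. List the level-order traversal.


Root = 20; build tree by BST insertion.
Level-Order traversal: [20, 19, 34, 5, 25, 38, 4, 17]


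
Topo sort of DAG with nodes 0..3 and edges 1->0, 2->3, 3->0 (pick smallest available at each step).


Kahn's algorithm, process smallest node first
Order: [1, 2, 3, 0]


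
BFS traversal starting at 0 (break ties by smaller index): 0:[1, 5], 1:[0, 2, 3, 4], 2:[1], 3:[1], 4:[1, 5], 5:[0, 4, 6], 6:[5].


BFS queue: start with [0]
Visit order: [0, 1, 5, 2, 3, 4, 6]


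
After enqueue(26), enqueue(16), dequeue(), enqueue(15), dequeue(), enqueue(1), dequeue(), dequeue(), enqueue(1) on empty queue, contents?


enqueue(26) -> [26]
enqueue(16) -> [26, 16]
dequeue() returns 26 -> [16]
enqueue(15) -> [16, 15]
dequeue() returns 16 -> [15]
enqueue(1) -> [15, 1]
dequeue() returns 15 -> [1]
dequeue() returns 1 -> []
enqueue(1) -> [1]
Final queue (front to back): [1]


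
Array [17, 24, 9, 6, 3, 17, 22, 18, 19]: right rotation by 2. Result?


Right rotate by 2: [18, 19, 17, 24, 9, 6, 3, 17, 22]


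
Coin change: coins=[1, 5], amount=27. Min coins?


dp[0]=0; dp[i]=1+min(dp[i-c] for c in coins)
...dp[22]=6, dp[23]=7, dp[24]=8, dp[25]=5, dp[26]=6, dp[27]=7
Minimum coins for 27 = 7


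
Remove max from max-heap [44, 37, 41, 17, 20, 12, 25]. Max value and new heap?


Max = 44
Replace root with last, heapify down
Resulting heap: [41, 37, 25, 17, 20, 12]


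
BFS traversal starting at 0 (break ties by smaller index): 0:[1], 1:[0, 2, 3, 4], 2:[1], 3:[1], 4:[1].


BFS queue: start with [0]
Visit order: [0, 1, 2, 3, 4]


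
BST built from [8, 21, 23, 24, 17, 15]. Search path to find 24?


BST root = 8
Search for 24: compare at each node
Path: [8, 21, 23, 24]


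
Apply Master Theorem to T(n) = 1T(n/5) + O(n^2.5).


a=1, b=5, c=2.5. log_5(1)=0 < c=2.5. Case 3: O(n^c) = O(n^2.500)
Complexity: O(n^2.500)


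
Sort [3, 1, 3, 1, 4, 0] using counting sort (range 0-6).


Count array: [1, 2, 0, 2, 1, 0, 0]
Reconstruct: [0, 1, 1, 3, 3, 4]


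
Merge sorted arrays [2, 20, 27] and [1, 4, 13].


Compare heads, take smaller each step.
Merged: [1, 2, 4, 13, 20, 27]


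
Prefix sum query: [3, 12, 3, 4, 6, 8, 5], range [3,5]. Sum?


Prefix sums: [0, 3, 15, 18, 22, 28, 36, 41]
Sum[3..5] = prefix[6] - prefix[3] = 36 - 18 = 18


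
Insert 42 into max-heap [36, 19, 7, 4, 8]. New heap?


Append 42: [36, 19, 7, 4, 8, 42]
Bubble up: swap idx 5(42) with idx 2(7); swap idx 2(42) with idx 0(36)
Result: [42, 19, 36, 4, 8, 7]


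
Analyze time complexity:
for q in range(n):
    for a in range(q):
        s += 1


Per nesting level: O(n) * O(n) [triangular over q] = O(n^2)
Complexity: O(n^2)


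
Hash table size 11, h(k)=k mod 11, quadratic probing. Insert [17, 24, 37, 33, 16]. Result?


Insertions: 17->slot 6; 24->slot 2; 37->slot 4; 33->slot 0; 16->slot 5
Table: [33, None, 24, None, 37, 16, 17, None, None, None, None]


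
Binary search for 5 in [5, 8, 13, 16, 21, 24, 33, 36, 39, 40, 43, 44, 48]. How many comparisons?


Search for 5:
[0,12] mid=6 arr[6]=33
[0,5] mid=2 arr[2]=13
[0,1] mid=0 arr[0]=5
Total: 3 comparisons


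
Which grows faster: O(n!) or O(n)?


linear grows slower than factorial
O(n) is asymptotically smaller; O(n!) grows faster


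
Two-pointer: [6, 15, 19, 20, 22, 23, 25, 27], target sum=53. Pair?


Two pointers: lo=0, hi=7
No pair sums to 53


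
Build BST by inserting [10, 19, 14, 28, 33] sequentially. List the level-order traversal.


Root = 10; build tree by BST insertion.
Level-Order traversal: [10, 19, 14, 28, 33]


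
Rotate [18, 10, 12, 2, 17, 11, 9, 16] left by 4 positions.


Left rotate by 4: [17, 11, 9, 16, 18, 10, 12, 2]


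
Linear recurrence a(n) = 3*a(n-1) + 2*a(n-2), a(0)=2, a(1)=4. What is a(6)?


Build bottom-up:
...a(4)=200, a(5)=712, a(6)=3*712+2*200=2536


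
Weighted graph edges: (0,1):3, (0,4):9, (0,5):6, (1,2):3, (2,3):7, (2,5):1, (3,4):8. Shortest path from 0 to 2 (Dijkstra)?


Dijkstra from 0:
Distances: {0: 0, 1: 3, 2: 6, 3: 13, 4: 9, 5: 6}
Shortest distance to 2 = 6, path = [0, 1, 2]


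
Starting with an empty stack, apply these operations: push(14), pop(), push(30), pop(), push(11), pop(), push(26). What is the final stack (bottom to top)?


push(14) -> [14]
pop() returns 14 -> []
push(30) -> [30]
pop() returns 30 -> []
push(11) -> [11]
pop() returns 11 -> []
push(26) -> [26]
Final stack (bottom to top): [26]


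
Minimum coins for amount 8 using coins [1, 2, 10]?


dp[0]=0; dp[i]=1+min(dp[i-c] for c in coins)
...dp[3]=2, dp[4]=2, dp[5]=3, dp[6]=3, dp[7]=4, dp[8]=4
Minimum coins for 8 = 4


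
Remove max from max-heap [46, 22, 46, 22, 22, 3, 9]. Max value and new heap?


Max = 46
Replace root with last, heapify down
Resulting heap: [46, 22, 9, 22, 22, 3]


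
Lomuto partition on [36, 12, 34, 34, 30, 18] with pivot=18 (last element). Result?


Elements <= 18 go left of pivot.
Result: [12, 18, 34, 34, 30, 36], pivot at index 1


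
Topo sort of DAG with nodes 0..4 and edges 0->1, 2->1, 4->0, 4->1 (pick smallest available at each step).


Kahn's algorithm, process smallest node first
Order: [2, 3, 4, 0, 1]


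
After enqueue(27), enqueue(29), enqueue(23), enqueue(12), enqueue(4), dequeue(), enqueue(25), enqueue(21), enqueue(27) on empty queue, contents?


enqueue(27) -> [27]
enqueue(29) -> [27, 29]
enqueue(23) -> [27, 29, 23]
enqueue(12) -> [27, 29, 23, 12]
enqueue(4) -> [27, 29, 23, 12, 4]
dequeue() returns 27 -> [29, 23, 12, 4]
enqueue(25) -> [29, 23, 12, 4, 25]
enqueue(21) -> [29, 23, 12, 4, 25, 21]
enqueue(27) -> [29, 23, 12, 4, 25, 21, 27]
Final queue (front to back): [29, 23, 12, 4, 25, 21, 27]


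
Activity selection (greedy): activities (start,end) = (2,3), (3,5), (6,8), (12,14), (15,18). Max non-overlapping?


Greedy: pick earliest-ending, then skip overlaps.
Selected (5 activities): [(2, 3), (3, 5), (6, 8), (12, 14), (15, 18)]


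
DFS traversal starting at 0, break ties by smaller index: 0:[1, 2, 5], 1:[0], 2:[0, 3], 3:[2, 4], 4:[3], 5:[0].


DFS stack-based: start with [0]
Visit order: [0, 1, 2, 3, 4, 5]


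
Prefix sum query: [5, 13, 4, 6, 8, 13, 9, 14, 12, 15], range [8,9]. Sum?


Prefix sums: [0, 5, 18, 22, 28, 36, 49, 58, 72, 84, 99]
Sum[8..9] = prefix[10] - prefix[8] = 99 - 72 = 27


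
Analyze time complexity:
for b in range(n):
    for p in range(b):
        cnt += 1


Per nesting level: O(n) * O(n) [triangular over b] = O(n^2)
Complexity: O(n^2)


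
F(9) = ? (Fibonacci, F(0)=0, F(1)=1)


F(n)=F(n-1)+F(n-2)
...F(7)=13, F(8)=21, F(9)=34


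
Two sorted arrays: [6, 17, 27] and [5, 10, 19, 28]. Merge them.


Compare heads, take smaller each step.
Merged: [5, 6, 10, 17, 19, 27, 28]


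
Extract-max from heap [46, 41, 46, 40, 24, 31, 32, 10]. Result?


Max = 46
Replace root with last, heapify down
Resulting heap: [46, 41, 32, 40, 24, 31, 10]


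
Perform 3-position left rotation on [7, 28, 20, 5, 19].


Left rotate by 3: [5, 19, 7, 28, 20]


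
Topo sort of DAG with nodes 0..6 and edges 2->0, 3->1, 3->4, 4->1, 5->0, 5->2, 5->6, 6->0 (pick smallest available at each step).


Kahn's algorithm, process smallest node first
Order: [3, 4, 1, 5, 2, 6, 0]


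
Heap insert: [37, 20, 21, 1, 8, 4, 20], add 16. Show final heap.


Append 16: [37, 20, 21, 1, 8, 4, 20, 16]
Bubble up: swap idx 7(16) with idx 3(1)
Result: [37, 20, 21, 16, 8, 4, 20, 1]


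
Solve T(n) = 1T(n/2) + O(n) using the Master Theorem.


a=1, b=2, c=1. log_2(1)=0 < c=1. Case 3: O(n^c) = O(n)
Complexity: O(n)


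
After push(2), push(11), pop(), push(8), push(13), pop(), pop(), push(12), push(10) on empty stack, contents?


push(2) -> [2]
push(11) -> [2, 11]
pop() returns 11 -> [2]
push(8) -> [2, 8]
push(13) -> [2, 8, 13]
pop() returns 13 -> [2, 8]
pop() returns 8 -> [2]
push(12) -> [2, 12]
push(10) -> [2, 12, 10]
Final stack (bottom to top): [2, 12, 10]


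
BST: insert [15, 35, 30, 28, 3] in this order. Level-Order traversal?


Root = 15; build tree by BST insertion.
Level-Order traversal: [15, 3, 35, 30, 28]


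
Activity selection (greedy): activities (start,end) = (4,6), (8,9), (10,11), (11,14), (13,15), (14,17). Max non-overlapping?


Greedy: pick earliest-ending, then skip overlaps.
Selected (5 activities): [(4, 6), (8, 9), (10, 11), (11, 14), (14, 17)]


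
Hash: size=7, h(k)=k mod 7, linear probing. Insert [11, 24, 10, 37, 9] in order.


Insertions: 11->slot 4; 24->slot 3; 10->slot 5; 37->slot 2; 9->slot 6
Table: [None, None, 37, 24, 11, 10, 9]


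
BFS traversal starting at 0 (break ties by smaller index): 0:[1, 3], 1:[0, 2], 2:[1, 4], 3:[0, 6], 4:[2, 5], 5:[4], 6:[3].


BFS queue: start with [0]
Visit order: [0, 1, 3, 2, 6, 4, 5]


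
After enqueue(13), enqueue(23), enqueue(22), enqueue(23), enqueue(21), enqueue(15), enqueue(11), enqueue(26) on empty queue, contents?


enqueue(13) -> [13]
enqueue(23) -> [13, 23]
enqueue(22) -> [13, 23, 22]
enqueue(23) -> [13, 23, 22, 23]
enqueue(21) -> [13, 23, 22, 23, 21]
enqueue(15) -> [13, 23, 22, 23, 21, 15]
enqueue(11) -> [13, 23, 22, 23, 21, 15, 11]
enqueue(26) -> [13, 23, 22, 23, 21, 15, 11, 26]
Final queue (front to back): [13, 23, 22, 23, 21, 15, 11, 26]


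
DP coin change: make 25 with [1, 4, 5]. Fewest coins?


dp[0]=0; dp[i]=1+min(dp[i-c] for c in coins)
...dp[20]=4, dp[21]=5, dp[22]=5, dp[23]=5, dp[24]=5, dp[25]=5
Minimum coins for 25 = 5


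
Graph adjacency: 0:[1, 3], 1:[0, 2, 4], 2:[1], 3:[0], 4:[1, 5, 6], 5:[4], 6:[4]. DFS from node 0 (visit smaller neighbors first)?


DFS stack-based: start with [0]
Visit order: [0, 1, 2, 4, 5, 6, 3]


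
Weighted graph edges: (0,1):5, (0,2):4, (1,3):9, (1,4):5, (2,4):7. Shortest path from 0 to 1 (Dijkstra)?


Dijkstra from 0:
Distances: {0: 0, 1: 5, 2: 4, 3: 14, 4: 10}
Shortest distance to 1 = 5, path = [0, 1]


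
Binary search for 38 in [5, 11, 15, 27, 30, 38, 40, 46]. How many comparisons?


Search for 38:
[0,7] mid=3 arr[3]=27
[4,7] mid=5 arr[5]=38
Total: 2 comparisons


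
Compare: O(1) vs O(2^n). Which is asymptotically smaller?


constant grows slower than exponential
O(1) is asymptotically smaller; O(2^n) grows faster


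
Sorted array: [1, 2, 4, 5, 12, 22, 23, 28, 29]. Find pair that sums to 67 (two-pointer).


Two pointers: lo=0, hi=8
No pair sums to 67


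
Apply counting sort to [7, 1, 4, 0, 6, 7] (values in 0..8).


Count array: [1, 1, 0, 0, 1, 0, 1, 2, 0]
Reconstruct: [0, 1, 4, 6, 7, 7]


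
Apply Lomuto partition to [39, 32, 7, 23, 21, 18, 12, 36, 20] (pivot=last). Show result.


Elements <= 20 go left of pivot.
Result: [7, 18, 12, 20, 21, 32, 39, 36, 23], pivot at index 3


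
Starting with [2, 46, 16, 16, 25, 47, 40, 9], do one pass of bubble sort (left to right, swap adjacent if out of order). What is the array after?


After one pass: [2, 16, 16, 25, 46, 40, 9, 47]


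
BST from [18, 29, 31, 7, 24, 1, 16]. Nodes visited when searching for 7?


BST root = 18
Search for 7: compare at each node
Path: [18, 7]


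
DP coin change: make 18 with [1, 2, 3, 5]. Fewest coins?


dp[0]=0; dp[i]=1+min(dp[i-c] for c in coins)
...dp[13]=3, dp[14]=4, dp[15]=3, dp[16]=4, dp[17]=4, dp[18]=4
Minimum coins for 18 = 4


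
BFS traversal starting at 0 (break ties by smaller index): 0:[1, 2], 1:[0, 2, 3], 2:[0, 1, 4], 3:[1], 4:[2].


BFS queue: start with [0]
Visit order: [0, 1, 2, 3, 4]


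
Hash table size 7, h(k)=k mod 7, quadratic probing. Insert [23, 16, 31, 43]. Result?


Insertions: 23->slot 2; 16->slot 3; 31->slot 4; 43->slot 1
Table: [None, 43, 23, 16, 31, None, None]


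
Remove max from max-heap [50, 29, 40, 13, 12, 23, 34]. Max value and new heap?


Max = 50
Replace root with last, heapify down
Resulting heap: [40, 29, 34, 13, 12, 23]


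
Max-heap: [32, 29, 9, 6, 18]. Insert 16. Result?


Append 16: [32, 29, 9, 6, 18, 16]
Bubble up: swap idx 5(16) with idx 2(9)
Result: [32, 29, 16, 6, 18, 9]


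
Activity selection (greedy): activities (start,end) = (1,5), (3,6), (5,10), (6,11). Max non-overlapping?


Greedy: pick earliest-ending, then skip overlaps.
Selected (2 activities): [(1, 5), (5, 10)]


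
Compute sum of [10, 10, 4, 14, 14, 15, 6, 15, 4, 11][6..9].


Prefix sums: [0, 10, 20, 24, 38, 52, 67, 73, 88, 92, 103]
Sum[6..9] = prefix[10] - prefix[6] = 103 - 67 = 36
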